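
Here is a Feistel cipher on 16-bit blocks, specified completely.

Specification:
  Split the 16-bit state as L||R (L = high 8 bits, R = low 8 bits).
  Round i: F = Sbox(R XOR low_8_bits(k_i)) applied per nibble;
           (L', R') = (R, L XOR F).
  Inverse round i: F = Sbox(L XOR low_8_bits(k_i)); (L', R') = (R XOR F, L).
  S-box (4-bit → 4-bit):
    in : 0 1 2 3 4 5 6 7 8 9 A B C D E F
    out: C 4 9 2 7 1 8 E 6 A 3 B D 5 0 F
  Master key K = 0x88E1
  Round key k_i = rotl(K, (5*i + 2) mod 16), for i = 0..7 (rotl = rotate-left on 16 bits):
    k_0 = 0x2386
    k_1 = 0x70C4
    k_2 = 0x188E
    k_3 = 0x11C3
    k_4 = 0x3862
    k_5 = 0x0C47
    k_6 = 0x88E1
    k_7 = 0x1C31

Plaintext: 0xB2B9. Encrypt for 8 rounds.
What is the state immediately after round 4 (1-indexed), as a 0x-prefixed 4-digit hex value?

0x0878

s_0 = plaintext = 0xB2B9
s_1 = Round(s_0, k_0) = 0xB99D
s_2 = Round(s_1, k_1) = 0x9DA3
s_3 = Round(s_2, k_2) = 0xA308
s_4 = Round(s_3, k_3) = 0x0878
s_5 = Round(s_4, k_4) = 0x784B
s_6 = Round(s_5, k_5) = 0x4BB5
s_7 = Round(s_6, k_6) = 0xB55C
s_8 = Round(s_7, k_7) = 0x5C30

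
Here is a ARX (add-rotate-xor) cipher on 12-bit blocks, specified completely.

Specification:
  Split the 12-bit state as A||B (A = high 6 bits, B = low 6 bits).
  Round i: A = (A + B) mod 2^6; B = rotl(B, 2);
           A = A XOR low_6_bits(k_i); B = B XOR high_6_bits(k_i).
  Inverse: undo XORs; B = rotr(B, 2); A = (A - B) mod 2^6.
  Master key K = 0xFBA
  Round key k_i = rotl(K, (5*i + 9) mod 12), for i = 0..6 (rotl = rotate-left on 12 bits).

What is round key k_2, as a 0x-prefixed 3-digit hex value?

K = 0xFBA
k_0 = rotl(K, (5*0+9) mod 12) = rotl(K, 9) = 0x5F7
k_1 = rotl(K, (5*1+9) mod 12) = rotl(K, 2) = 0xEEB
k_2 = rotl(K, (5*2+9) mod 12) = rotl(K, 7) = 0xD7D

0xD7D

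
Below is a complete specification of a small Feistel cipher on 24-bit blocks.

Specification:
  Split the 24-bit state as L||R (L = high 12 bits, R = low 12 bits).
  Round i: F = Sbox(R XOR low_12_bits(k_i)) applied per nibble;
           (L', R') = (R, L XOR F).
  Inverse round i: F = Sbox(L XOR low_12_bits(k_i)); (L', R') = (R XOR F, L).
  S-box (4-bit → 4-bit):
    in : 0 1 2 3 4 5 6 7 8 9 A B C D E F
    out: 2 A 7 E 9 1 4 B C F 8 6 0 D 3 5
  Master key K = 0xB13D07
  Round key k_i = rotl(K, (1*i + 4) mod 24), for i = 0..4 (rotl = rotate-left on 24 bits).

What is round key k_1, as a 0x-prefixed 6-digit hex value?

K = 0xB13D07
k_0 = rotl(K, (1*0+4) mod 24) = rotl(K, 4) = 0x13D07B
k_1 = rotl(K, (1*1+4) mod 24) = rotl(K, 5) = 0x27A0F6

0x27A0F6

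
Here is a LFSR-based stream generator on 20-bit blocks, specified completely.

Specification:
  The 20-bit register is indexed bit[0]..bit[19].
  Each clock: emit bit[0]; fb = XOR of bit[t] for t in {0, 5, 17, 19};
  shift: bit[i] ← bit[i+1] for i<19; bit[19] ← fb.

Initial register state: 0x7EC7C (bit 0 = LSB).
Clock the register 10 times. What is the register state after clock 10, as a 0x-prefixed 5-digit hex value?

0xA51FB

reg_0 = 0x7EC7C
clock 1: out=0, reg = 0x3F63E
clock 2: out=0, reg = 0x1FB1F
clock 3: out=1, reg = 0x8FD8F
clock 4: out=1, reg = 0x47EC7
clock 5: out=1, reg = 0xA3F63
clock 6: out=1, reg = 0x51FB1
clock 7: out=1, reg = 0x28FD8
clock 8: out=0, reg = 0x947EC
clock 9: out=0, reg = 0x4A3F6
clock 10: out=0, reg = 0xA51FB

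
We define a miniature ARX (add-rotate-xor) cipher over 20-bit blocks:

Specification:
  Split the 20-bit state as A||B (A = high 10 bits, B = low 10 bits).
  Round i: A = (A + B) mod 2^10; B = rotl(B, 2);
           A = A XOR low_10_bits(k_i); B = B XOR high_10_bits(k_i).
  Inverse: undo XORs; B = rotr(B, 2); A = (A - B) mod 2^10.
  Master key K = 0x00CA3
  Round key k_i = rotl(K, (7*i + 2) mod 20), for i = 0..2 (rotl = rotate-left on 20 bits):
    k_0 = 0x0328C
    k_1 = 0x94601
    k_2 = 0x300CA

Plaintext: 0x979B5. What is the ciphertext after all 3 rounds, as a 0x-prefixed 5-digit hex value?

0x1E81D

s_0 = plaintext = 0x979B5
s_1 = Round(s_0, k_0) = 0xA7ED9
s_2 = Round(s_1, k_1) = 0xDE537
s_3 = Round(s_2, k_2) = 0x1E81D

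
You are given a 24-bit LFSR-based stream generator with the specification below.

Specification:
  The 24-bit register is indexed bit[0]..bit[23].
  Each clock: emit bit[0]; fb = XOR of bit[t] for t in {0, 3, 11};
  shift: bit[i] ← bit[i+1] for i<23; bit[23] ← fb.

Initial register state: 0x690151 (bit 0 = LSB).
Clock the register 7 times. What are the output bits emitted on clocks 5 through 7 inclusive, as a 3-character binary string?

101

reg_0 = 0x690151
clock 1: out=1, reg = 0xB480A8
clock 2: out=0, reg = 0xDA4054
clock 3: out=0, reg = 0x6D202A
clock 4: out=0, reg = 0xB69015
clock 5: out=1, reg = 0xDB480A
clock 6: out=0, reg = 0x6DA405
clock 7: out=1, reg = 0xB6D202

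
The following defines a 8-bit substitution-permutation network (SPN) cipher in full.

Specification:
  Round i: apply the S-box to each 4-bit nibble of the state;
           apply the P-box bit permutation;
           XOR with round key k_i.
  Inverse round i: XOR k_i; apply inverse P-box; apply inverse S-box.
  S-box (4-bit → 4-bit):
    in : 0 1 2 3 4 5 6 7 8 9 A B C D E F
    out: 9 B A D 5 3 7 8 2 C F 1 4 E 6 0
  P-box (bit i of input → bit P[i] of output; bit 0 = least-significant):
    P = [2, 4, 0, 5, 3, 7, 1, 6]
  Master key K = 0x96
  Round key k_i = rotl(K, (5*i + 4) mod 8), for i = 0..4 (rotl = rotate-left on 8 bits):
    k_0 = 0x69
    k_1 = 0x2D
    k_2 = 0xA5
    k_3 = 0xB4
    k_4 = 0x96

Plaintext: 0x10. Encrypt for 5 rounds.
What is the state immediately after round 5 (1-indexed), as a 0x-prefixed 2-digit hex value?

s_0 = plaintext = 0x10
s_1 = Round(s_0, k_0) = 0x85
s_2 = Round(s_1, k_1) = 0xB9
s_3 = Round(s_2, k_2) = 0x8C
s_4 = Round(s_3, k_3) = 0x35
s_5 = Round(s_4, k_4) = 0xC8

0xC8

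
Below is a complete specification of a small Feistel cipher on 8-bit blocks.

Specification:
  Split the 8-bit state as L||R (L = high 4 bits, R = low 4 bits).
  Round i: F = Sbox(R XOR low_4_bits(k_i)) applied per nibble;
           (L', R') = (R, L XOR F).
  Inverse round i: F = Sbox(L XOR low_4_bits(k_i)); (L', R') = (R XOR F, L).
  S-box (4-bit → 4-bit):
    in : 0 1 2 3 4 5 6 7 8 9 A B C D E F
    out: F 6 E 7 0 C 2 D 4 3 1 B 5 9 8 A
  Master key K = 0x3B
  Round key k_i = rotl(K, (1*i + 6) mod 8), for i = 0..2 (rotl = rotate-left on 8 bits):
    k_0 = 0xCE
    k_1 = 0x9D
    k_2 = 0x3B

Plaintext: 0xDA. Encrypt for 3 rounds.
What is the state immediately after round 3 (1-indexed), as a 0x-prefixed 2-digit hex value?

0x55

s_0 = plaintext = 0xDA
s_1 = Round(s_0, k_0) = 0xAD
s_2 = Round(s_1, k_1) = 0xD5
s_3 = Round(s_2, k_2) = 0x55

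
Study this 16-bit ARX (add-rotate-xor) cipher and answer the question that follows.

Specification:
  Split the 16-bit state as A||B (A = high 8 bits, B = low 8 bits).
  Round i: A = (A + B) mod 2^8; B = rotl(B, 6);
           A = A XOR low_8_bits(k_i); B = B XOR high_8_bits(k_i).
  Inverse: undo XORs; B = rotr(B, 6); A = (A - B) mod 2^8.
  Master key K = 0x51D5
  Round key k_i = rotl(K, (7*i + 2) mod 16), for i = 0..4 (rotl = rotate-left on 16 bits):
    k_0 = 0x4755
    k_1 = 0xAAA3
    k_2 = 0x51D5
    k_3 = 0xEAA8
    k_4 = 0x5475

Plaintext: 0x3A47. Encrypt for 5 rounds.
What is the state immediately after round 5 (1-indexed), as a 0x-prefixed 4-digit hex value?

0xF0C7

s_0 = plaintext = 0x3A47
s_1 = Round(s_0, k_0) = 0xD496
s_2 = Round(s_1, k_1) = 0xC90F
s_3 = Round(s_2, k_2) = 0x0D92
s_4 = Round(s_3, k_3) = 0x374E
s_5 = Round(s_4, k_4) = 0xF0C7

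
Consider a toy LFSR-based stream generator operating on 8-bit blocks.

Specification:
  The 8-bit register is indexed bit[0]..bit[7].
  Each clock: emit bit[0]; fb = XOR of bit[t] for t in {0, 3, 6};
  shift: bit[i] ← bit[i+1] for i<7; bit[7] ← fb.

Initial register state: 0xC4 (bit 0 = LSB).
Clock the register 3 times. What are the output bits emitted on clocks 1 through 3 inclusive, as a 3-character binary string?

reg_0 = 0xC4
clock 1: out=0, reg = 0xE2
clock 2: out=0, reg = 0xF1
clock 3: out=1, reg = 0x78

001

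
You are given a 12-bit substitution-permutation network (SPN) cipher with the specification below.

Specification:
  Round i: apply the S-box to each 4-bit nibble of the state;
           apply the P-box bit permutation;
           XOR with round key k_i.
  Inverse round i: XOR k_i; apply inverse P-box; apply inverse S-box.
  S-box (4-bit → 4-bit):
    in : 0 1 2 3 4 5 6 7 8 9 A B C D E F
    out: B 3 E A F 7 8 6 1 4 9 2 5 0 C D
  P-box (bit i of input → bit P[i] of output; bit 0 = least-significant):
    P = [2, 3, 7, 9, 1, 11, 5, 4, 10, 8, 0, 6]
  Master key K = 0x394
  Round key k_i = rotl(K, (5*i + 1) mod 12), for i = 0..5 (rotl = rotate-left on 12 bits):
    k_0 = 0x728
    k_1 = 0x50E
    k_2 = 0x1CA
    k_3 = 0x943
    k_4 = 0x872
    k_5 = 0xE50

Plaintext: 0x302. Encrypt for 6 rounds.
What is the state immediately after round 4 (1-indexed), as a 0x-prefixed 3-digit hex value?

0x751

s_0 = plaintext = 0x302
s_1 = Round(s_0, k_0) = 0xCF2
s_2 = Round(s_1, k_1) = 0x3B5
s_3 = Round(s_2, k_2) = 0x806
s_4 = Round(s_3, k_3) = 0x751
s_5 = Round(s_4, k_4) = 0x15D
s_6 = Round(s_5, k_5) = 0x372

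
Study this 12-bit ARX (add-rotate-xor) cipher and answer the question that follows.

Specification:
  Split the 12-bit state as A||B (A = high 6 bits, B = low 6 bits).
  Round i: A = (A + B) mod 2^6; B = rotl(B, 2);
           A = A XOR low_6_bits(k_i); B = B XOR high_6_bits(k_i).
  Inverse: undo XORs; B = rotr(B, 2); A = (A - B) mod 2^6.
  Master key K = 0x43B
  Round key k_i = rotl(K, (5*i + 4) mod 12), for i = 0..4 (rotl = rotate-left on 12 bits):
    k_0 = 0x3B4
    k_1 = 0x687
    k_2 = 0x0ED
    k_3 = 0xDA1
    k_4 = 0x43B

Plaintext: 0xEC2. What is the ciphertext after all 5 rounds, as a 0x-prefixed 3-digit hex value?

s_0 = plaintext = 0xEC2
s_1 = Round(s_0, k_0) = 0x246
s_2 = Round(s_1, k_1) = 0x202
s_3 = Round(s_2, k_2) = 0x9CB
s_4 = Round(s_3, k_3) = 0x4DA
s_5 = Round(s_4, k_4) = 0x5B9

0x5B9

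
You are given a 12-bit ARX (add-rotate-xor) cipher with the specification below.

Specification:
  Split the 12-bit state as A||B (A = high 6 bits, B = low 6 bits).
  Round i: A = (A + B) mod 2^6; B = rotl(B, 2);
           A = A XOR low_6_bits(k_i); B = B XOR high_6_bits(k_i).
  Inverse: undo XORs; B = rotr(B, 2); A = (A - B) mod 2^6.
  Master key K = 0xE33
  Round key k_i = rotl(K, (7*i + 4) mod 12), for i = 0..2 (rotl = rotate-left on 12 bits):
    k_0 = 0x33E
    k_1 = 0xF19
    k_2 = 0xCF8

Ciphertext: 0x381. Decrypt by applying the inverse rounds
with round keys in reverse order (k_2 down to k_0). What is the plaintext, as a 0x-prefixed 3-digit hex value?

s_0 = ciphertext = 0x381
s_1 = InvRound(s_0, k_2) = 0x2AC
s_2 = InvRound(s_1, k_1) = 0x3C4
s_3 = InvRound(s_2, k_0) = 0xBC2

0xBC2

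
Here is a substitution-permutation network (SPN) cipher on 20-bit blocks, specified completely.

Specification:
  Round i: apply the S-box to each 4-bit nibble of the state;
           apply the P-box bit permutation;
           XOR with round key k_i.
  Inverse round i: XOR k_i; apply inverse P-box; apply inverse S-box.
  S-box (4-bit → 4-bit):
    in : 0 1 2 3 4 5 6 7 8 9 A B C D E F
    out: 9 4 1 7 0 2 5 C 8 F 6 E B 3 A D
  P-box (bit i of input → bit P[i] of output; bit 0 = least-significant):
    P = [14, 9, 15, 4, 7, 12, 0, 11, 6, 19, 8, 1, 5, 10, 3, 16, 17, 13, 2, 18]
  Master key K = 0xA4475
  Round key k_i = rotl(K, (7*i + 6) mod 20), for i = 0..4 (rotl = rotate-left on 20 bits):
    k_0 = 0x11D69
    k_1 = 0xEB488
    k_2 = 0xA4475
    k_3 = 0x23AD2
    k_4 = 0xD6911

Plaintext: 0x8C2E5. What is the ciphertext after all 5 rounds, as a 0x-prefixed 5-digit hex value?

s_0 = plaintext = 0x8C2E5
s_1 = Round(s_0, k_0) = 0x40309
s_2 = Round(s_1, k_1) = 0x77F78
s_3 = Round(s_2, k_2) = 0xF4D2A
s_4 = Round(s_3, k_3) = 0xCB816
s_5 = Round(s_4, k_4) = 0xA8D1A

0xA8D1A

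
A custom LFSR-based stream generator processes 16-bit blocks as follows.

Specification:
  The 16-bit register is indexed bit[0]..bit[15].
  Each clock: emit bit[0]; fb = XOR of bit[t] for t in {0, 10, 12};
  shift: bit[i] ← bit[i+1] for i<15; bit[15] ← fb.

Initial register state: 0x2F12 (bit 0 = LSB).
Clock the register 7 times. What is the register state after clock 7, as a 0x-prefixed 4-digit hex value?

reg_0 = 0x2F12
clock 1: out=0, reg = 0x9789
clock 2: out=1, reg = 0xCBC4
clock 3: out=0, reg = 0x65E2
clock 4: out=0, reg = 0xB2F1
clock 5: out=1, reg = 0x5978
clock 6: out=0, reg = 0xACBC
clock 7: out=0, reg = 0xD65E

0xD65E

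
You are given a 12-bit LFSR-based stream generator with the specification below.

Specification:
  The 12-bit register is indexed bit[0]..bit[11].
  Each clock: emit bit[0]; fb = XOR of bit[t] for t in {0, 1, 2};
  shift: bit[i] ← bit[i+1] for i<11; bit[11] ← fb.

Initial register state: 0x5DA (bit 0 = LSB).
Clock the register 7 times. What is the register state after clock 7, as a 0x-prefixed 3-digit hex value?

reg_0 = 0x5DA
clock 1: out=0, reg = 0xAED
clock 2: out=1, reg = 0x576
clock 3: out=0, reg = 0x2BB
clock 4: out=1, reg = 0x15D
clock 5: out=1, reg = 0x0AE
clock 6: out=0, reg = 0x057
clock 7: out=1, reg = 0x82B

0x82B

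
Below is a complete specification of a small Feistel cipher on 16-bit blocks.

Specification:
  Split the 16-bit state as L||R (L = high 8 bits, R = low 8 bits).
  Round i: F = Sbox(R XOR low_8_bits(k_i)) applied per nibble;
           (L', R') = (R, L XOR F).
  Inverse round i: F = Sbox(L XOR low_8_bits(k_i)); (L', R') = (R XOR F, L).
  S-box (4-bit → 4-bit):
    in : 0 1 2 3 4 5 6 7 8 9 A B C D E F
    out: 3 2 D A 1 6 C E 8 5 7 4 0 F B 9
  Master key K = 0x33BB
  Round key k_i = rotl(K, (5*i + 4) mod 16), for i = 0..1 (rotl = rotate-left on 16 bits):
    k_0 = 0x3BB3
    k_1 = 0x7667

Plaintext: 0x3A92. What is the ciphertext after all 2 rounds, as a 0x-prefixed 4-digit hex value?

s_0 = plaintext = 0x3A92
s_1 = Round(s_0, k_0) = 0x92E8
s_2 = Round(s_1, k_1) = 0xE81B

0xE81B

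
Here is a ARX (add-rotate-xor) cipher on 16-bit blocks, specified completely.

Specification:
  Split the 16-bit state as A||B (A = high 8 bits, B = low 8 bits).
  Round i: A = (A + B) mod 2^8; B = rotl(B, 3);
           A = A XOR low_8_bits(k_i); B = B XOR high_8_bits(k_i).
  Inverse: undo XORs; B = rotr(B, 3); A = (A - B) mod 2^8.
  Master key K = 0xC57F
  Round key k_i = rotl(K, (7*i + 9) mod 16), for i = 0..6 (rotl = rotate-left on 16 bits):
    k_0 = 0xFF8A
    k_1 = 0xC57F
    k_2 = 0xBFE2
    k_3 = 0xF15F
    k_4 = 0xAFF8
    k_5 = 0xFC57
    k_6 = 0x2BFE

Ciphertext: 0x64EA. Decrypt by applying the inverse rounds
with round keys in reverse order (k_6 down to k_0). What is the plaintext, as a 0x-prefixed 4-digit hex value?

s_0 = ciphertext = 0x64EA
s_1 = InvRound(s_0, k_6) = 0x6238
s_2 = InvRound(s_1, k_5) = 0x9D98
s_3 = InvRound(s_2, k_4) = 0x7FE6
s_4 = InvRound(s_3, k_3) = 0x3EE2
s_5 = InvRound(s_4, k_2) = 0x31AB
s_6 = InvRound(s_5, k_1) = 0x81CD
s_7 = InvRound(s_6, k_0) = 0xC546

0xC546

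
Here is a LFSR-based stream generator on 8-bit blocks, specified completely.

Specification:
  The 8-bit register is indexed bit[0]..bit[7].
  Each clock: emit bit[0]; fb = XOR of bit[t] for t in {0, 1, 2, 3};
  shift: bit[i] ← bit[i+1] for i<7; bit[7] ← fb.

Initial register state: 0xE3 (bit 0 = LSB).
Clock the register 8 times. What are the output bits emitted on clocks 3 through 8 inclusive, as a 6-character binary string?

reg_0 = 0xE3
clock 1: out=1, reg = 0x71
clock 2: out=1, reg = 0xB8
clock 3: out=0, reg = 0xDC
clock 4: out=0, reg = 0x6E
clock 5: out=0, reg = 0xB7
clock 6: out=1, reg = 0xDB
clock 7: out=1, reg = 0xED
clock 8: out=1, reg = 0xF6

000111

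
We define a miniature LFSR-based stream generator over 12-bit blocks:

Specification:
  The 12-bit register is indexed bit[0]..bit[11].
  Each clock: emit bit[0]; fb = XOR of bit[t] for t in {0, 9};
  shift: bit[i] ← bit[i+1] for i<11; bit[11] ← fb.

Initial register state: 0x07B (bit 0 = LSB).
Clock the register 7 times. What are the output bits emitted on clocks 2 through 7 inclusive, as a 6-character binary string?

101111

reg_0 = 0x07B
clock 1: out=1, reg = 0x83D
clock 2: out=1, reg = 0xC1E
clock 3: out=0, reg = 0x60F
clock 4: out=1, reg = 0x307
clock 5: out=1, reg = 0x183
clock 6: out=1, reg = 0x8C1
clock 7: out=1, reg = 0xC60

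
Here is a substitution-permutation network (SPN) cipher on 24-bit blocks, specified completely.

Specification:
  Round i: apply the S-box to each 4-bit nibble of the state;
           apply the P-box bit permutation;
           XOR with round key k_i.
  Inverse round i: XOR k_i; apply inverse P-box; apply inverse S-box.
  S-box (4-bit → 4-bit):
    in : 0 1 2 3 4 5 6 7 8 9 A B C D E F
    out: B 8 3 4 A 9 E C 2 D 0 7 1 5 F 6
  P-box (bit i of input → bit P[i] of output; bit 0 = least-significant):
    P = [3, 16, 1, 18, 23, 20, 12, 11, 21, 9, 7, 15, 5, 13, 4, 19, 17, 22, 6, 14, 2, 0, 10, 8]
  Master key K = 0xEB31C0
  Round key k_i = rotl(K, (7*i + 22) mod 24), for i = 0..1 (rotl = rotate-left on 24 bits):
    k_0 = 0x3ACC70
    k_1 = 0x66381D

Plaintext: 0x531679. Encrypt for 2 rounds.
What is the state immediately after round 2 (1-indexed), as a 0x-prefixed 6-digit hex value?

0xBBECF7

s_0 = plaintext = 0x531679
s_1 = Round(s_0, k_0) = 0x3657BE
s_2 = Round(s_1, k_1) = 0xBBECF7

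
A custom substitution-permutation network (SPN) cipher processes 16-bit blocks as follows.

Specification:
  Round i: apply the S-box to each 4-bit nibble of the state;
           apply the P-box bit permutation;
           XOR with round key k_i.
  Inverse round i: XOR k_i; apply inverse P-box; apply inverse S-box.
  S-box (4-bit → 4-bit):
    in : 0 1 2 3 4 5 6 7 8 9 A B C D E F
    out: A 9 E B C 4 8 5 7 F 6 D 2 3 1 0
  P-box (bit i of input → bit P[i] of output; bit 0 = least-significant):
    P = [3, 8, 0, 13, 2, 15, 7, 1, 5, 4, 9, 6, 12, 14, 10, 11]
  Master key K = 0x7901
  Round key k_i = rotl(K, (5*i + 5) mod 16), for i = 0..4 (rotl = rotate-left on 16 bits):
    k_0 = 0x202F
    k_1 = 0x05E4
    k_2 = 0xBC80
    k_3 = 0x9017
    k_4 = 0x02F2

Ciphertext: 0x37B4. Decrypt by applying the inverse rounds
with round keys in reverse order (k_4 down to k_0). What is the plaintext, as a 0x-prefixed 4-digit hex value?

s_0 = ciphertext = 0x37B4
s_1 = InvRound(s_0, k_4) = 0x7610
s_2 = InvRound(s_1, k_3) = 0xA534
s_3 = InvRound(s_2, k_2) = 0x1D7C
s_4 = InvRound(s_3, k_1) = 0x1C5E
s_5 = InvRound(s_4, k_0) = 0xB3F4

0xB3F4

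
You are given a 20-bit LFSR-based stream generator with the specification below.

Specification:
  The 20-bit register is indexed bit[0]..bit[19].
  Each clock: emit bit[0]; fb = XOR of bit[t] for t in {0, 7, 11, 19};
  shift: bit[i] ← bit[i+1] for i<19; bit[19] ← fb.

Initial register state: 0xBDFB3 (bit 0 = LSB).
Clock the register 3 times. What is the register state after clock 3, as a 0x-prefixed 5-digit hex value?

0x57BF6

reg_0 = 0xBDFB3
clock 1: out=1, reg = 0x5EFD9
clock 2: out=1, reg = 0xAF7EC
clock 3: out=0, reg = 0x57BF6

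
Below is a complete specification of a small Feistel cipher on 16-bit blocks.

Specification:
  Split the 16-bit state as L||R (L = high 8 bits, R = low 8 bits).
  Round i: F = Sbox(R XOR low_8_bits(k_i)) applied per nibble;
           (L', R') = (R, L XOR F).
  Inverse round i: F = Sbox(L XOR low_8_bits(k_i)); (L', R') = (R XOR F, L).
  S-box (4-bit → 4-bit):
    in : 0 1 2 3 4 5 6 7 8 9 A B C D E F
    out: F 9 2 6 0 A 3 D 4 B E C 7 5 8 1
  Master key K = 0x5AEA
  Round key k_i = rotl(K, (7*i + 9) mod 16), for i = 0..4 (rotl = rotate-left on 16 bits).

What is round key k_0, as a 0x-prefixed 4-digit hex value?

0xD4B5

K = 0x5AEA
k_0 = rotl(K, (7*0+9) mod 16) = rotl(K, 9) = 0xD4B5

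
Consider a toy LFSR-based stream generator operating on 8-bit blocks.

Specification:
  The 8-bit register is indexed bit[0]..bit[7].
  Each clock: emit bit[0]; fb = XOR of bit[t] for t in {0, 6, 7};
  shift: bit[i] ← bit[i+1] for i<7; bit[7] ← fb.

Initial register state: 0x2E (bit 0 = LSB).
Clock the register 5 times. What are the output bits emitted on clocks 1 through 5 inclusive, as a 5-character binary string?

01110

reg_0 = 0x2E
clock 1: out=0, reg = 0x17
clock 2: out=1, reg = 0x8B
clock 3: out=1, reg = 0x45
clock 4: out=1, reg = 0x22
clock 5: out=0, reg = 0x11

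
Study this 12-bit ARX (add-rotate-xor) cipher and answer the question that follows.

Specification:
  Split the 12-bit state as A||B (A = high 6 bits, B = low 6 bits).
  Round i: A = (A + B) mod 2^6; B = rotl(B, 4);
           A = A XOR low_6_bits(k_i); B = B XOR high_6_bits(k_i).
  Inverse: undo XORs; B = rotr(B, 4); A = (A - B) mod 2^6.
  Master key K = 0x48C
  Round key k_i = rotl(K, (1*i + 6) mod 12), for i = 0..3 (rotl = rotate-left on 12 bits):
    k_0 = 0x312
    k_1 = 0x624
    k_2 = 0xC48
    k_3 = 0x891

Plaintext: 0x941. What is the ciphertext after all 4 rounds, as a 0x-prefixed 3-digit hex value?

s_0 = plaintext = 0x941
s_1 = Round(s_0, k_0) = 0xD1C
s_2 = Round(s_1, k_1) = 0xD1F
s_3 = Round(s_2, k_2) = 0x6C6
s_4 = Round(s_3, k_3) = 0xC03

0xC03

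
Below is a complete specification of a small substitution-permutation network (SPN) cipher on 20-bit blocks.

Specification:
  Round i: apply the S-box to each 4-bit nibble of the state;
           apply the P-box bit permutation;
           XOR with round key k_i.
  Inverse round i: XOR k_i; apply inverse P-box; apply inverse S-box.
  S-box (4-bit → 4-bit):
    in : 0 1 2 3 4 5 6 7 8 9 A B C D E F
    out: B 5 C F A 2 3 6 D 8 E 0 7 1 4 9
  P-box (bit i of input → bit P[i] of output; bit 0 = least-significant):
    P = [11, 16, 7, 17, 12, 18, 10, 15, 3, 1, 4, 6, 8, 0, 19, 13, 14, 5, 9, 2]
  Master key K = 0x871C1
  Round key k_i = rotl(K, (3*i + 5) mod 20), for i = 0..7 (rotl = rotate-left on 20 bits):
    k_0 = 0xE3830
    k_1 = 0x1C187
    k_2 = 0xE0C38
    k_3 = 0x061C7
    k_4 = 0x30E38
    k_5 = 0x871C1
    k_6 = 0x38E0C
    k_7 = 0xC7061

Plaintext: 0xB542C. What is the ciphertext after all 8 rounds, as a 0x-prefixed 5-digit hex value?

s_0 = plaintext = 0xB542C
s_1 = Round(s_0, k_0) = 0xFB4F3
s_2 = Round(s_1, k_1) = 0x21941
s_3 = Round(s_2, k_2) = 0x287FC
s_4 = Round(s_3, k_3) = 0x9DA51
s_5 = Round(s_4, k_4) = 0x707EE
s_6 = Round(s_5, k_5) = 0x85672
s_7 = Round(s_6, k_6) = 0x5C883
s_8 = Round(s_7, k_7) = 0x7ED98

0x7ED98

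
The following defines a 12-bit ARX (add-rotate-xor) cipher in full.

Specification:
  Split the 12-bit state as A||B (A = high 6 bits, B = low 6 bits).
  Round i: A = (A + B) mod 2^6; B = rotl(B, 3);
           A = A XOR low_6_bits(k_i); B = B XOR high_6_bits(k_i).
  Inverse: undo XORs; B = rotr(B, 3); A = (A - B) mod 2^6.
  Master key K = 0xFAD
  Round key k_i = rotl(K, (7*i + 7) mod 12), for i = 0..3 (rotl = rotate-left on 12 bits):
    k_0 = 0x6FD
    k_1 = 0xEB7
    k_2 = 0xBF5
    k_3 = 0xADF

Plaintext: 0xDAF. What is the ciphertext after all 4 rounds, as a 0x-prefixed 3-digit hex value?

s_0 = plaintext = 0xDAF
s_1 = Round(s_0, k_0) = 0x626
s_2 = Round(s_1, k_1) = 0x24E
s_3 = Round(s_2, k_2) = 0x89E
s_4 = Round(s_3, k_3) = 0x7D8

0x7D8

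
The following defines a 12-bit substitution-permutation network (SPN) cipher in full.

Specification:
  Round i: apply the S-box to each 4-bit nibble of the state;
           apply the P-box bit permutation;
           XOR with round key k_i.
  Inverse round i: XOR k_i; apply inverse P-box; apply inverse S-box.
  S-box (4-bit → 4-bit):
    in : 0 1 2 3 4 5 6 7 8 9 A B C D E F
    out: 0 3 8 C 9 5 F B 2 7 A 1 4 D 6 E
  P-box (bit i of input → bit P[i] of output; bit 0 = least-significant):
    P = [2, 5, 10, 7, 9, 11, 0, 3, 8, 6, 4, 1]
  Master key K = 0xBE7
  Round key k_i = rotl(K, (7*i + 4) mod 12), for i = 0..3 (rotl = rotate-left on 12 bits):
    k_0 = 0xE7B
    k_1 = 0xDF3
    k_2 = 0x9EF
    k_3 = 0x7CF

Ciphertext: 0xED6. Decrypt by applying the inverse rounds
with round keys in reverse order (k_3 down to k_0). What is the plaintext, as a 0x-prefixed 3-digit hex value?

s_0 = ciphertext = 0xED6
s_1 = InvRound(s_0, k_3) = 0x5F0
s_2 = InvRound(s_1, k_2) = 0x3F5
s_3 = InvRound(s_2, k_1) = 0x215
s_4 = InvRound(s_3, k_0) = 0xAA9

0xAA9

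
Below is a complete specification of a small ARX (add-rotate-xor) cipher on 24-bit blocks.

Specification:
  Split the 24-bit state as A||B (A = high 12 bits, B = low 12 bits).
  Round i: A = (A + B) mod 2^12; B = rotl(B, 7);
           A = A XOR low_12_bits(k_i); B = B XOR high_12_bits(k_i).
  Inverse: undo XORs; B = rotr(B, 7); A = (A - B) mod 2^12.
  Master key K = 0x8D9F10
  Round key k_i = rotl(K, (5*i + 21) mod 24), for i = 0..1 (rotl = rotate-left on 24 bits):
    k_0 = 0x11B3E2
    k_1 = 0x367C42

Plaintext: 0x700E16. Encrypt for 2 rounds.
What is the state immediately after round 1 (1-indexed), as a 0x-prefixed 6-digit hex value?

0x6F4A6B

s_0 = plaintext = 0x700E16
s_1 = Round(s_0, k_0) = 0x6F4A6B
s_2 = Round(s_1, k_1) = 0xD1D6B4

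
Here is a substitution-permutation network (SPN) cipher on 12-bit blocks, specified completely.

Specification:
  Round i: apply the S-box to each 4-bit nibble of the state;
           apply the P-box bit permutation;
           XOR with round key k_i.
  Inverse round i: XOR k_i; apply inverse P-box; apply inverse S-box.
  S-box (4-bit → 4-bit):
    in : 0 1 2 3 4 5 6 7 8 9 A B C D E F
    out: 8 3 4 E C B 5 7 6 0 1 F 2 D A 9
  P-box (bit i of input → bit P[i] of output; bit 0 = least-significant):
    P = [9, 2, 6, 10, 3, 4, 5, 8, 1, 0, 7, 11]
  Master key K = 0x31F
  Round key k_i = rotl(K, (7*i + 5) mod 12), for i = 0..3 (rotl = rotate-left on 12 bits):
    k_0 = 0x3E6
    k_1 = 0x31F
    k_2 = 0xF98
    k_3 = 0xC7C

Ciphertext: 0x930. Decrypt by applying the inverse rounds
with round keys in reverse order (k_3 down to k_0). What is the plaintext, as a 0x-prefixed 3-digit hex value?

s_0 = ciphertext = 0x930
s_1 = InvRound(s_0, k_3) = 0x9F3
s_2 = InvRound(s_1, k_2) = 0x16D
s_3 = InvRound(s_2, k_1) = 0xA86
s_4 = InvRound(s_3, k_0) = 0x042

0x042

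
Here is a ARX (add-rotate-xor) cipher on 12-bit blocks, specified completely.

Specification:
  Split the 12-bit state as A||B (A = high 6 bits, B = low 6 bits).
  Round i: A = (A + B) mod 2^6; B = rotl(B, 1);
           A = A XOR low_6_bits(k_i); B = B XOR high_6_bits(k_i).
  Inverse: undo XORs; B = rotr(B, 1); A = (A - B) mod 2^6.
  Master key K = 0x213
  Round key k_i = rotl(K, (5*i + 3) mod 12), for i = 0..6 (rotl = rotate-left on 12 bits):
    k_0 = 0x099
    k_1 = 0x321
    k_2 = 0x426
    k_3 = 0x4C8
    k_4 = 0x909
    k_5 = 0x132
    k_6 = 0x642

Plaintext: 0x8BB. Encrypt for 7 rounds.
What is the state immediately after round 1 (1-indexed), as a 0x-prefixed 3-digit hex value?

s_0 = plaintext = 0x8BB
s_1 = Round(s_0, k_0) = 0x135
s_2 = Round(s_1, k_1) = 0x627
s_3 = Round(s_2, k_2) = 0x65F
s_4 = Round(s_3, k_3) = 0xC2D
s_5 = Round(s_4, k_4) = 0x53F
s_6 = Round(s_5, k_5) = 0x87B
s_7 = Round(s_6, k_6) = 0x7AE

0x135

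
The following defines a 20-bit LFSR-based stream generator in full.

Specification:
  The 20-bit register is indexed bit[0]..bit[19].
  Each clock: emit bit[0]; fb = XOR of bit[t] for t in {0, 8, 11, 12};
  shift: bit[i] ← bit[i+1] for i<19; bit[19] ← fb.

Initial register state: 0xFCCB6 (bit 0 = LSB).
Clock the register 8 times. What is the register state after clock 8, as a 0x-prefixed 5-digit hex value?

reg_0 = 0xFCCB6
clock 1: out=0, reg = 0xFE65B
clock 2: out=1, reg = 0xFF32D
clock 3: out=1, reg = 0xFF996
clock 4: out=0, reg = 0xFFCCB
clock 5: out=1, reg = 0xFFE65
clock 6: out=1, reg = 0xFFF32
clock 7: out=0, reg = 0xFFF99
clock 8: out=1, reg = 0x7FFCC

0x7FFCC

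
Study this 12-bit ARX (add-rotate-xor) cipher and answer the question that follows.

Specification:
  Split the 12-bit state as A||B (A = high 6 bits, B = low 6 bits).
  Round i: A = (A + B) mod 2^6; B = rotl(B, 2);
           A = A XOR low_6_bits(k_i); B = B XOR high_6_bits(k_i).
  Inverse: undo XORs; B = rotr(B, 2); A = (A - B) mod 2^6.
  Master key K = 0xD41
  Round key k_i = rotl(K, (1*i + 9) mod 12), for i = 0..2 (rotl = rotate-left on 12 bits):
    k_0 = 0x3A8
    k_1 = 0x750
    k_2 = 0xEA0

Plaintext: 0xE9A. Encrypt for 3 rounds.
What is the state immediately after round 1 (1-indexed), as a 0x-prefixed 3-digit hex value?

0xF27

s_0 = plaintext = 0xE9A
s_1 = Round(s_0, k_0) = 0xF27
s_2 = Round(s_1, k_1) = 0xCC3
s_3 = Round(s_2, k_2) = 0x5B6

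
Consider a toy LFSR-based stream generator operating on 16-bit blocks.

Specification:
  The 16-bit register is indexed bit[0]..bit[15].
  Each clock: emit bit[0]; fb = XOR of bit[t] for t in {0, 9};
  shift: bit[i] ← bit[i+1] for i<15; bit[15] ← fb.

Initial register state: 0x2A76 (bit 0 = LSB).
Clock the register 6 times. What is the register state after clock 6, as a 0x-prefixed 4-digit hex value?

reg_0 = 0x2A76
clock 1: out=0, reg = 0x953B
clock 2: out=1, reg = 0xCA9D
clock 3: out=1, reg = 0x654E
clock 4: out=0, reg = 0x32A7
clock 5: out=1, reg = 0x1953
clock 6: out=1, reg = 0x8CA9

0x8CA9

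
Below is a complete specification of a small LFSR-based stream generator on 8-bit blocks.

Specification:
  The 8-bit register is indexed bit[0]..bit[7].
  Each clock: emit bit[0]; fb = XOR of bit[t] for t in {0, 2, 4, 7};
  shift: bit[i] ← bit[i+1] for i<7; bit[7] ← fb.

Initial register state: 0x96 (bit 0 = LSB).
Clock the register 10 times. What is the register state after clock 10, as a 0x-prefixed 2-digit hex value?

0x76

reg_0 = 0x96
clock 1: out=0, reg = 0xCB
clock 2: out=1, reg = 0x65
clock 3: out=1, reg = 0x32
clock 4: out=0, reg = 0x99
clock 5: out=1, reg = 0xCC
clock 6: out=0, reg = 0x66
clock 7: out=0, reg = 0xB3
clock 8: out=1, reg = 0xD9
clock 9: out=1, reg = 0xEC
clock 10: out=0, reg = 0x76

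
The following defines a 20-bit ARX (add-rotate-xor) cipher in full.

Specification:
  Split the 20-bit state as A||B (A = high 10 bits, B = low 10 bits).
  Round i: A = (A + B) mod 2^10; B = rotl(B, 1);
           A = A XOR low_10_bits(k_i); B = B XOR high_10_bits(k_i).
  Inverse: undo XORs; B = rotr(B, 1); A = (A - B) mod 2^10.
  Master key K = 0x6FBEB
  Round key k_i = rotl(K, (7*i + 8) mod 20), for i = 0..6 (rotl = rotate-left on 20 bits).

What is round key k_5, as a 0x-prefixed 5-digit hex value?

0x7DF5B

K = 0x6FBEB
k_0 = rotl(K, (7*0+8) mod 20) = rotl(K, 8) = 0xBEB6F
k_1 = rotl(K, (7*1+8) mod 20) = rotl(K, 15) = 0x5B7DF
k_2 = rotl(K, (7*2+8) mod 20) = rotl(K, 2) = 0xBEFAD
k_3 = rotl(K, (7*3+8) mod 20) = rotl(K, 9) = 0x7D6DF
k_4 = rotl(K, (7*4+8) mod 20) = rotl(K, 16) = 0xB6FBE
k_5 = rotl(K, (7*5+8) mod 20) = rotl(K, 3) = 0x7DF5B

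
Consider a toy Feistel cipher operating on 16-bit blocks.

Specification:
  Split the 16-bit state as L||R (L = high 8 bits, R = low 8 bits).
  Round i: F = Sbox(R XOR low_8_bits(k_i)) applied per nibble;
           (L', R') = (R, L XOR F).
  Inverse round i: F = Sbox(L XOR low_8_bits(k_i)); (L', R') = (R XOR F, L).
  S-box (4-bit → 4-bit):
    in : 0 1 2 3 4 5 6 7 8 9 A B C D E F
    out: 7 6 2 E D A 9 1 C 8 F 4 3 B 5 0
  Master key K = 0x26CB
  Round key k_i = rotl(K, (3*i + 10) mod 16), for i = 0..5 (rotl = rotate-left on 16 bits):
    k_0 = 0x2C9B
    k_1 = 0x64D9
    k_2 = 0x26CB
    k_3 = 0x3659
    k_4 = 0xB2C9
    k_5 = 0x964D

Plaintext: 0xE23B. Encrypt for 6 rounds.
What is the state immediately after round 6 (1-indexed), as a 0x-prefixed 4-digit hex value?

0x95A6

s_0 = plaintext = 0xE23B
s_1 = Round(s_0, k_0) = 0x3B15
s_2 = Round(s_1, k_1) = 0x1508
s_3 = Round(s_2, k_2) = 0x082B
s_4 = Round(s_3, k_3) = 0x2B1A
s_5 = Round(s_4, k_4) = 0x1A95
s_6 = Round(s_5, k_5) = 0x95A6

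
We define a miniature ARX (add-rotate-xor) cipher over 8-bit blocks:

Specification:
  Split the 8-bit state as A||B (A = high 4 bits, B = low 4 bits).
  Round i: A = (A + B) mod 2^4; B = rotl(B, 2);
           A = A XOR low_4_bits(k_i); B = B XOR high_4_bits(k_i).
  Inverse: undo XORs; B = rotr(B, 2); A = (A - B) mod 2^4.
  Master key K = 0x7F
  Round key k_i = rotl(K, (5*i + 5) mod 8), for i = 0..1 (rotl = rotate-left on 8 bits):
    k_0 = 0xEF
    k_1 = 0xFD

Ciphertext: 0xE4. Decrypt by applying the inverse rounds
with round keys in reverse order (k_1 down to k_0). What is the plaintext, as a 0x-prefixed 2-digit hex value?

0xA0

s_0 = ciphertext = 0xE4
s_1 = InvRound(s_0, k_1) = 0x5E
s_2 = InvRound(s_1, k_0) = 0xA0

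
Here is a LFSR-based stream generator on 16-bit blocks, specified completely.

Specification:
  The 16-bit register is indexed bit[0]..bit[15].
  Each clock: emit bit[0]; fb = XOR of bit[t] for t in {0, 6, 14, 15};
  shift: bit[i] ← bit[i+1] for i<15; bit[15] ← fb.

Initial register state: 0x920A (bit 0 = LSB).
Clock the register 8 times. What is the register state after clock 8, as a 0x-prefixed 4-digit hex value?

reg_0 = 0x920A
clock 1: out=0, reg = 0xC905
clock 2: out=1, reg = 0xE482
clock 3: out=0, reg = 0x7241
clock 4: out=1, reg = 0xB920
clock 5: out=0, reg = 0xDC90
clock 6: out=0, reg = 0x6E48
clock 7: out=0, reg = 0x3724
clock 8: out=0, reg = 0x1B92

0x1B92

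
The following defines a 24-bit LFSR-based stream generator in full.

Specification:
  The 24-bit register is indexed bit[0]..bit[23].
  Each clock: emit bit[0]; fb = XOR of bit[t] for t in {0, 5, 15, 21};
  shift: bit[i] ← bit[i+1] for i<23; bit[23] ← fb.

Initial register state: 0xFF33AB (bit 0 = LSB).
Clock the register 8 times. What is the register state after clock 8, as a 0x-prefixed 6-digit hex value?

0x77FF33

reg_0 = 0xFF33AB
clock 1: out=1, reg = 0xFF99D5
clock 2: out=1, reg = 0xFFCCEA
clock 3: out=0, reg = 0xFFE675
clock 4: out=1, reg = 0x7FF33A
clock 5: out=0, reg = 0xBFF99D
clock 6: out=1, reg = 0xDFFCCE
clock 7: out=0, reg = 0xEFFE67
clock 8: out=1, reg = 0x77FF33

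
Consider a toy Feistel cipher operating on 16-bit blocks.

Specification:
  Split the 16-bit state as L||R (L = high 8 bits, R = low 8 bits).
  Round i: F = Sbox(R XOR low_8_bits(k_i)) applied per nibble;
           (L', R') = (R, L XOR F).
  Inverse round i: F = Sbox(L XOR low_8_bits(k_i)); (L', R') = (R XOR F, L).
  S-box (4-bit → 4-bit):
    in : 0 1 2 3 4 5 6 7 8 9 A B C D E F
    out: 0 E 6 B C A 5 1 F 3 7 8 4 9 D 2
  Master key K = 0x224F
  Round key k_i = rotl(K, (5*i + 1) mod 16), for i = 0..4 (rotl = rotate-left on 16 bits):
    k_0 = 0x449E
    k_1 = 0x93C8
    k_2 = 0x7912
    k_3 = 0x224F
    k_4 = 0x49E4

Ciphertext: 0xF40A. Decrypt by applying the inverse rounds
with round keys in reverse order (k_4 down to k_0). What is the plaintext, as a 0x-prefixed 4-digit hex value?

s_0 = ciphertext = 0xF40A
s_1 = InvRound(s_0, k_4) = 0xEAF4
s_2 = InvRound(s_1, k_3) = 0x8EEA
s_3 = InvRound(s_2, k_2) = 0xDE8E
s_4 = InvRound(s_3, k_1) = 0x6BDE
s_5 = InvRound(s_4, k_0) = 0xF46B

0xF46B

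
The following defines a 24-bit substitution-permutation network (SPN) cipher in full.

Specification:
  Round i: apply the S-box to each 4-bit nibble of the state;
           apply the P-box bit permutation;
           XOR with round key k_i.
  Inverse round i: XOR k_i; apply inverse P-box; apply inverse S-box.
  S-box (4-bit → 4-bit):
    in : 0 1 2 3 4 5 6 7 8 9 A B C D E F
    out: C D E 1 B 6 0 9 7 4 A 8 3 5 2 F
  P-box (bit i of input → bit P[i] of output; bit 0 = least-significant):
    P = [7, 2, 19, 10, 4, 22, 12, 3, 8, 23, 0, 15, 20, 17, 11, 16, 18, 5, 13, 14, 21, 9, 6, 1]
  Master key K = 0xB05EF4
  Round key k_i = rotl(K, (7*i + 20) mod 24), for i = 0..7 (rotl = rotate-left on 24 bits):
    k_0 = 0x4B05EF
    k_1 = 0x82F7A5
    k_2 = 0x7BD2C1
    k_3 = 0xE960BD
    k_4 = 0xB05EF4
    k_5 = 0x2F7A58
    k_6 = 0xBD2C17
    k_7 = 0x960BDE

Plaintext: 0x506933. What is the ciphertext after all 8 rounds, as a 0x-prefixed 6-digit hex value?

0xBE6413

s_0 = plaintext = 0x506933
s_1 = Round(s_0, k_0) = 0x4B673E
s_2 = Round(s_1, k_1) = 0xA234B3
s_3 = Round(s_2, k_2) = 0xEB316B
s_4 = Round(s_3, k_3) = 0xF9A7BC
s_5 = Round(s_4, k_4) = 0x93FD3A
s_6 = Round(s_5, k_5) = 0x38770D
s_7 = Round(s_6, k_6) = 0x809DBF
s_8 = Round(s_7, k_7) = 0xBE6413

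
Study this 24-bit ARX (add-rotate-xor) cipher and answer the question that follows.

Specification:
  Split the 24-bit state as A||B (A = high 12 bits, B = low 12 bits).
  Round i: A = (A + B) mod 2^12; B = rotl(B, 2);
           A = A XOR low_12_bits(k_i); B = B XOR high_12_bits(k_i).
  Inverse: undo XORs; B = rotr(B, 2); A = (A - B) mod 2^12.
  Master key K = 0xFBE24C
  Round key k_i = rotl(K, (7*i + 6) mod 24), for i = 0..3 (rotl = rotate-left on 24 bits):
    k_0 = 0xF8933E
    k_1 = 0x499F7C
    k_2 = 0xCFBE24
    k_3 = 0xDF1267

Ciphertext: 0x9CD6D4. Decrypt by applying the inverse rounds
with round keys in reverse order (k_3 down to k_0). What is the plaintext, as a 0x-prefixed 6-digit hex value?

s_0 = ciphertext = 0x9CD6D4
s_1 = InvRound(s_0, k_3) = 0x4E16C9
s_2 = InvRound(s_1, k_2) = 0x039A8C
s_3 = InvRound(s_2, k_1) = 0x7C0785
s_4 = InvRound(s_3, k_0) = 0x2FB203

0x2FB203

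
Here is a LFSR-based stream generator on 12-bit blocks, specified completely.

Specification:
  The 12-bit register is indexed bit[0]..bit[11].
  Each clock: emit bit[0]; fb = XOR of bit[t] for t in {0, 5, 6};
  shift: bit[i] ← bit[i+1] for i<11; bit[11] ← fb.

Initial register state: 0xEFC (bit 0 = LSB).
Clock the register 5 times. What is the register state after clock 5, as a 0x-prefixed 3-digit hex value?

0x877

reg_0 = 0xEFC
clock 1: out=0, reg = 0x77E
clock 2: out=0, reg = 0x3BF
clock 3: out=1, reg = 0x1DF
clock 4: out=1, reg = 0x0EF
clock 5: out=1, reg = 0x877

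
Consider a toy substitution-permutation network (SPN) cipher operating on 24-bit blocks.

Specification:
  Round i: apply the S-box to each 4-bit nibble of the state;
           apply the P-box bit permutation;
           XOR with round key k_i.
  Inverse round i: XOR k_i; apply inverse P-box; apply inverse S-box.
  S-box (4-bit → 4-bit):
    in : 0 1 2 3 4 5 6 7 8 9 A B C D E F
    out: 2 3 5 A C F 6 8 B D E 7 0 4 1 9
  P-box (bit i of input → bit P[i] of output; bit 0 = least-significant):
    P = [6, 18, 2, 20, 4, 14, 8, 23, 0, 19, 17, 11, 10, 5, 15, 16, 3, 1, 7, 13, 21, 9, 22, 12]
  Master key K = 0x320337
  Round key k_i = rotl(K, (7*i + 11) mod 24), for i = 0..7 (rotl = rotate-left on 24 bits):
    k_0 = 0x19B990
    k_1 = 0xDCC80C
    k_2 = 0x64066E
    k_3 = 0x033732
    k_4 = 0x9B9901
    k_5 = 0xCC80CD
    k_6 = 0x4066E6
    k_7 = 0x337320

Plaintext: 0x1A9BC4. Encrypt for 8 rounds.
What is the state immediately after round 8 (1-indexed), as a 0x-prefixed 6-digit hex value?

s_0 = plaintext = 0x1A9BC4
s_1 = Round(s_0, k_0) = 0x221F17
s_2 = Round(s_1, k_1) = 0xAC84B5
s_3 = Round(s_2, k_2) = 0x33591A
s_4 = Round(s_3, k_3) = 0x14C905
s_5 = Round(s_4, k_4) = 0xADF3C4
s_6 = Round(s_5, k_5) = 0x959E49
s_7 = Round(s_6, k_6) = 0xB1D329
s_8 = Round(s_7, k_7) = 0x4BF87E

0x4BF87E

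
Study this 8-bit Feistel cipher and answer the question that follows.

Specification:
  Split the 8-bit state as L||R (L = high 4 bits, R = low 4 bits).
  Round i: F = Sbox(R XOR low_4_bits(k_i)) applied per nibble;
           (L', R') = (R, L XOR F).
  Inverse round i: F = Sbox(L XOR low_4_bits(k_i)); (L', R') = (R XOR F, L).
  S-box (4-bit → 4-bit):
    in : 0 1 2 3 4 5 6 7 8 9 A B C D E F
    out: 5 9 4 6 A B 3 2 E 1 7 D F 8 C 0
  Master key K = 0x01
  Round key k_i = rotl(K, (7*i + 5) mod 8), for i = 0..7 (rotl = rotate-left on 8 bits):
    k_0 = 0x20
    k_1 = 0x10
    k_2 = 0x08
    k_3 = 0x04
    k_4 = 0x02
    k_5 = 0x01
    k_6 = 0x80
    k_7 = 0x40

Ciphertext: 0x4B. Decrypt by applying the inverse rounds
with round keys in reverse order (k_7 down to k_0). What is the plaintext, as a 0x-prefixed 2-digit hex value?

0x6C

s_0 = ciphertext = 0x4B
s_1 = InvRound(s_0, k_7) = 0x14
s_2 = InvRound(s_1, k_6) = 0xD1
s_3 = InvRound(s_2, k_5) = 0xED
s_4 = InvRound(s_3, k_4) = 0x2E
s_5 = InvRound(s_4, k_3) = 0xD2
s_6 = InvRound(s_5, k_2) = 0x9D
s_7 = InvRound(s_6, k_1) = 0xC9
s_8 = InvRound(s_7, k_0) = 0x6C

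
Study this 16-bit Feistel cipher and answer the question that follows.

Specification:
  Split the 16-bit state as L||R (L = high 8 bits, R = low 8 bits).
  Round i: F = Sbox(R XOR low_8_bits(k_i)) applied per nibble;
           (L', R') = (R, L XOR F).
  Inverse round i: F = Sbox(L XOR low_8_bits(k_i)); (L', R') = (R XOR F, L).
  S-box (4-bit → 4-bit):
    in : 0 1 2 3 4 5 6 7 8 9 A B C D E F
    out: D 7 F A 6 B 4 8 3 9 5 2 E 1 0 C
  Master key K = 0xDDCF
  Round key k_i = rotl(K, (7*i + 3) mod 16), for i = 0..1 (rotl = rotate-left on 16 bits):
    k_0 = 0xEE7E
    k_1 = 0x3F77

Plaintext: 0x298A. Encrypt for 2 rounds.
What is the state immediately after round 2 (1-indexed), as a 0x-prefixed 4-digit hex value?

0xEF19

s_0 = plaintext = 0x298A
s_1 = Round(s_0, k_0) = 0x8AEF
s_2 = Round(s_1, k_1) = 0xEF19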